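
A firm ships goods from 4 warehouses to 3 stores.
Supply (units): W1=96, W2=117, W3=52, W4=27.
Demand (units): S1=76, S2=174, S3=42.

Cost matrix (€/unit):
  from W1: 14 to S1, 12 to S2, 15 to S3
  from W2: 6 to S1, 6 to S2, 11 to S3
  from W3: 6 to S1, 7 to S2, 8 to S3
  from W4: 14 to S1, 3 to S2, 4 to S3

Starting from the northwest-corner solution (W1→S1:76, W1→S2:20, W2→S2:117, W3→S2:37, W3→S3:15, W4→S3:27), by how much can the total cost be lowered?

Current plan cost = 76·14 + 20·12 + 117·6 + 37·7 + 15·8 + 27·4 = €2493.
Optimal plan:
  W1->S2: 96 units
  W2->S1: 39 units
  W2->S2: 78 units
  W3->S1: 37 units
  W3->S3: 15 units
  W4->S3: 27 units
Optimal cost = €2304.
Saving = 2493 − 2304 = €189.

189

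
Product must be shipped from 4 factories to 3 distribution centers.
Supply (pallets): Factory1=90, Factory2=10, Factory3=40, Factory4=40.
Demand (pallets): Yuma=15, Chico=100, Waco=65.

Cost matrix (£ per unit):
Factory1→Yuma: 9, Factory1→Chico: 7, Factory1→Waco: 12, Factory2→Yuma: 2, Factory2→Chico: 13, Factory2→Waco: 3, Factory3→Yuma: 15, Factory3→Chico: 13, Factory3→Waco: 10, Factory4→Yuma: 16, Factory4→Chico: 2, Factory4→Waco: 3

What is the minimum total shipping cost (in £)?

1165

One minimum-cost allocation:
  Factory1->Yuma: 5 × £9 = £45
  Factory1->Chico: 85 × £7 = £595
  Factory2->Yuma: 10 × £2 = £20
  Factory3->Waco: 40 × £10 = £400
  Factory4->Chico: 15 × £2 = £30
  Factory4->Waco: 25 × £3 = £75
Total = 45 + 595 + 20 + 400 + 30 + 75 = £1165.
(Supply check: Factory1 ships 90; Factory2 ships 10; Factory3 ships 40; Factory4 ships 40.)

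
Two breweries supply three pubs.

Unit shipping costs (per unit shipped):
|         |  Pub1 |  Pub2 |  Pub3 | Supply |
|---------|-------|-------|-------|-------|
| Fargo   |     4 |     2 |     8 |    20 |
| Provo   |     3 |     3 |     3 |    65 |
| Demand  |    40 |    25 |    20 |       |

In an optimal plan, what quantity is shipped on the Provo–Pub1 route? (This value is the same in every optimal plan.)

Optimal shipments:
  Fargo to Pub2: 20 × 2 = 40
  Provo to Pub1: 40 × 3 = 120
  Provo to Pub2: 5 × 3 = 15
  Provo to Pub3: 20 × 3 = 60
Total cost = 235.
So Provo→Pub1 carries 40 kegs.

40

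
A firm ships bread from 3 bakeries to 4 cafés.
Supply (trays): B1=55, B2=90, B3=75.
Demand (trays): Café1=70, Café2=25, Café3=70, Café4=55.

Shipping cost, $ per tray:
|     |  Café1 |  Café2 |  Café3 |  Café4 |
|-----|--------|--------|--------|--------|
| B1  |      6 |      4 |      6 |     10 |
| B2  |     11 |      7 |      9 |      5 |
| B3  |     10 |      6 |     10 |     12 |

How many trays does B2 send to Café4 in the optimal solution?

55

Optimal shipments:
  B1→Café1: 20 × $6 = $120
  B1→Café3: 35 × $6 = $210
  B2→Café3: 35 × $9 = $315
  B2→Café4: 55 × $5 = $275
  B3→Café1: 50 × $10 = $500
  B3→Café2: 25 × $6 = $150
Total cost = $1570.
So B2→Café4 carries 55 trays.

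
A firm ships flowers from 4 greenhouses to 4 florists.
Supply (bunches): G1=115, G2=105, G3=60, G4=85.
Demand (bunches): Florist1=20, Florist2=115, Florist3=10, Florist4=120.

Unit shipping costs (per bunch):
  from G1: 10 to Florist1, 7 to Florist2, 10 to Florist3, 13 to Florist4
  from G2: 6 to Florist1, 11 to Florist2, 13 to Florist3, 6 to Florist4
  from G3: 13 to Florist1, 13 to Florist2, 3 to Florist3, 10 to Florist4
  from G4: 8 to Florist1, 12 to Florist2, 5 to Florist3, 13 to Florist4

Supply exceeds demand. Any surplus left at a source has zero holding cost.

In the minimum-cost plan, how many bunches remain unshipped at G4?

An optimal plan:
  G1→Florist2: 115 × 7 = 805
  G2→Florist4: 105 × 6 = 630
  G3→Florist3: 10 × 3 = 30
  G3→Florist4: 15 × 10 = 150
  G4→Florist1: 20 × 8 = 160
Total cost = 1775.
G4 ships 20 of its 85, leaving 65.

65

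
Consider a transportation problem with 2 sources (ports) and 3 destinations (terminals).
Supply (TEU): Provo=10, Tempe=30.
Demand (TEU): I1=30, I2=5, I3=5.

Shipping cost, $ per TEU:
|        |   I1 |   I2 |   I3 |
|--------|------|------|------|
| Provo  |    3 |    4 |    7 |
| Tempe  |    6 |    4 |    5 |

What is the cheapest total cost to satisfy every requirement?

195

One minimum-cost allocation:
  Provo to I1: 10 × $3 = $30
  Tempe to I1: 20 × $6 = $120
  Tempe to I2: 5 × $4 = $20
  Tempe to I3: 5 × $5 = $25
Total = 30 + 120 + 20 + 25 = $195.
(Supply check: Provo ships 10; Tempe ships 30.)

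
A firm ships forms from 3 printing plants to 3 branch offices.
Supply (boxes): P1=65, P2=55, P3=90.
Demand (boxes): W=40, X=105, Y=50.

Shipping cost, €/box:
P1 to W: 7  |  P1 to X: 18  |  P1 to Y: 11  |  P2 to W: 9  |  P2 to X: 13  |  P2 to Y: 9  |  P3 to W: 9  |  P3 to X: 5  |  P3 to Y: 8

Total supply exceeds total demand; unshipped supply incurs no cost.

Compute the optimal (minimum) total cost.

One minimum-cost allocation:
  P1->W: 40 boxes
  P1->Y: 10 boxes
  P2->X: 15 boxes
  P2->Y: 40 boxes
  P3->X: 90 boxes
Total cost = €1395.

1395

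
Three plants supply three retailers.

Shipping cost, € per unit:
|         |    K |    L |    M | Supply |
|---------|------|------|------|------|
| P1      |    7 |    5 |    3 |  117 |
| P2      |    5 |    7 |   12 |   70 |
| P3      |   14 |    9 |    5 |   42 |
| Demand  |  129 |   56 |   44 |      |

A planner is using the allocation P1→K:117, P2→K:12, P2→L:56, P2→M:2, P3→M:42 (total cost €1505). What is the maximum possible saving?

246

Current plan cost = 117·7 + 12·5 + 56·7 + 2·12 + 42·5 = €1505.
Optimal plan:
  P1->K: 59 × €7 = €413
  P1->L: 56 × €5 = €280
  P1->M: 2 × €3 = €6
  P2->K: 70 × €5 = €350
  P3->M: 42 × €5 = €210
Optimal cost = €1259.
Saving = 1505 − 1259 = €246.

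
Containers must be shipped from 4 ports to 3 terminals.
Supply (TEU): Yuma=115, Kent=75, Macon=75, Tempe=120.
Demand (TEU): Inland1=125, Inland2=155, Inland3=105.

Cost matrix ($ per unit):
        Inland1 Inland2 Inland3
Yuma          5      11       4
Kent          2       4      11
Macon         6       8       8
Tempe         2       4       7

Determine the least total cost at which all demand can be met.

1620

Optimal allocation:
  Yuma–Inland1: 10 × $5 = $50
  Yuma–Inland3: 105 × $4 = $420
  Kent–Inland2: 75 × $4 = $300
  Macon–Inland1: 75 × $6 = $450
  Tempe–Inland1: 40 × $2 = $80
  Tempe–Inland2: 80 × $4 = $320
Total = 50 + 420 + 300 + 450 + 80 + 320 = $1620.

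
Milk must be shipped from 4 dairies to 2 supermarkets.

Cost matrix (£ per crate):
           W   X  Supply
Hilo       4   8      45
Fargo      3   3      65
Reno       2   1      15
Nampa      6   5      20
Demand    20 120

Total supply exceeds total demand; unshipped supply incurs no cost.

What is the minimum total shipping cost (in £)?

A cheapest plan:
  Hilo to W: 20 crates
  Hilo to X: 20 crates
  Fargo to X: 65 crates
  Reno to X: 15 crates
  Nampa to X: 20 crates
Total cost = £550.
(Supply check: Hilo ships 40; Fargo ships 65; Reno ships 15; Nampa ships 20.)

550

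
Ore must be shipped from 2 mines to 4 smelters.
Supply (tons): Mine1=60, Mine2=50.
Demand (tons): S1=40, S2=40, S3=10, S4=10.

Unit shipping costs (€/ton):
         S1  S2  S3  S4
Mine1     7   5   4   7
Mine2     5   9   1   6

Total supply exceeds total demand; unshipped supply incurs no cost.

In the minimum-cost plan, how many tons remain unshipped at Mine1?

10

An optimal plan:
  Mine1→S2: 40 × €5 = €200
  Mine1→S4: 10 × €7 = €70
  Mine2→S1: 40 × €5 = €200
  Mine2→S3: 10 × €1 = €10
Total cost = €480.
Mine1 ships 50 of its 60, leaving 10.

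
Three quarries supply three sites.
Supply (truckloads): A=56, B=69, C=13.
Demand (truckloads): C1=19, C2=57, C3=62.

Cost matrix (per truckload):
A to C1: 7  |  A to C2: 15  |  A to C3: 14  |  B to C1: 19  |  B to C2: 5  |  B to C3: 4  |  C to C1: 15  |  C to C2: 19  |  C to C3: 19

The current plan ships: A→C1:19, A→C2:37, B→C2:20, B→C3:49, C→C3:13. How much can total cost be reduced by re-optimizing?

Current plan cost = 19·7 + 37·15 + 20·5 + 49·4 + 13·19 = 1231.
Optimal plan:
  A to C1: 19 × 7 = 133
  A to C2: 37 × 15 = 555
  B to C2: 7 × 5 = 35
  B to C3: 62 × 4 = 248
  C to C2: 13 × 19 = 247
Optimal cost = 1218.
Saving = 1231 − 1218 = 13.

13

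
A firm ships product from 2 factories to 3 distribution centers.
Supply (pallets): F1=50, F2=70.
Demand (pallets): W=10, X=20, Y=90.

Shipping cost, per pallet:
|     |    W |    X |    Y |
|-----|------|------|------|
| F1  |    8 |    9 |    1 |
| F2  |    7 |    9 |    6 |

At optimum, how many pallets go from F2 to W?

10

The minimum-cost plan:
  F1 to Y: 50 × 1 = 50
  F2 to W: 10 × 7 = 70
  F2 to X: 20 × 9 = 180
  F2 to Y: 40 × 6 = 240
Total cost = 540.
So F2→W carries 10 pallets.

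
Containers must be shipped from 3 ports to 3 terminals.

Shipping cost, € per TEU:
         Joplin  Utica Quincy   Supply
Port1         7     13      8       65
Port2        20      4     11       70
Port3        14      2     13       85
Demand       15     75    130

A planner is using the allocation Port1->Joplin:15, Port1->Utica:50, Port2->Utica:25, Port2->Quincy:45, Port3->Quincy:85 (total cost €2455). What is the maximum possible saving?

Current plan cost = 15·7 + 50·13 + 25·4 + 45·11 + 85·13 = €2455.
Optimal plan:
  Port1–Joplin: 15 × €7 = €105
  Port1–Quincy: 50 × €8 = €400
  Port2–Quincy: 70 × €11 = €770
  Port3–Utica: 75 × €2 = €150
  Port3–Quincy: 10 × €13 = €130
Optimal cost = €1555.
Saving = 2455 − 1555 = €900.

900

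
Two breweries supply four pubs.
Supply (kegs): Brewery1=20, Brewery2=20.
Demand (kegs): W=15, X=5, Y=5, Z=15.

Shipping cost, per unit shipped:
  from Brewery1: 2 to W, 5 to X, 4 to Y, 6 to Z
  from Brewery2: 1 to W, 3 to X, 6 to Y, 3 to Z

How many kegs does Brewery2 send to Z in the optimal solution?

Optimal shipments:
  Brewery1 to W: 15 kegs
  Brewery1 to Y: 5 kegs
  Brewery2 to X: 5 kegs
  Brewery2 to Z: 15 kegs
Total cost = 110.
So Brewery2→Z carries 15 kegs.

15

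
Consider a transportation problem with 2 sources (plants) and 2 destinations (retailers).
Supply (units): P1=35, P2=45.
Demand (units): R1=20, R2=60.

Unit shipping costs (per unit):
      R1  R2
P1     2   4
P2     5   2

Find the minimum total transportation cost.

An optimal shipping plan:
  P1–R1: 20 units
  P1–R2: 15 units
  P2–R2: 45 units
Total cost = 190.

190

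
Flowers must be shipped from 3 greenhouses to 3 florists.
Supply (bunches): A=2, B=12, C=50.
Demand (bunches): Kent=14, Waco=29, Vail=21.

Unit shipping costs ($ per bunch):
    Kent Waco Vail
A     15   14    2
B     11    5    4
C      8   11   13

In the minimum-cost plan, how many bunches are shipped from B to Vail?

Solving gives:
  A to Vail: 2 × $2 = $4
  B to Vail: 12 × $4 = $48
  C to Kent: 14 × $8 = $112
  C to Waco: 29 × $11 = $319
  C to Vail: 7 × $13 = $91
Total cost = $574.
So B→Vail carries 12 bunches.

12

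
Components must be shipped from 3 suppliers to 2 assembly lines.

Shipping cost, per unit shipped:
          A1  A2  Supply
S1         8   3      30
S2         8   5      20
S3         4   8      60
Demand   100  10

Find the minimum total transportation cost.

One minimum-cost allocation:
  S1 to A1: 20 × 8 = 160
  S1 to A2: 10 × 3 = 30
  S2 to A1: 20 × 8 = 160
  S3 to A1: 60 × 4 = 240
Total = 160 + 30 + 160 + 240 = 590.

590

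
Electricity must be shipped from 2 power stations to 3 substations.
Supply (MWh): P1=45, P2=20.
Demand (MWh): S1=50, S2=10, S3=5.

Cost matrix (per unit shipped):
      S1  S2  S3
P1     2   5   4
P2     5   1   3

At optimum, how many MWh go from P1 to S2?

0

Solving gives:
  P1–S1: 45 × 2 = 90
  P2–S1: 5 × 5 = 25
  P2–S2: 10 × 1 = 10
  P2–S3: 5 × 3 = 15
Total cost = 140.
The route P1→S2 is not used.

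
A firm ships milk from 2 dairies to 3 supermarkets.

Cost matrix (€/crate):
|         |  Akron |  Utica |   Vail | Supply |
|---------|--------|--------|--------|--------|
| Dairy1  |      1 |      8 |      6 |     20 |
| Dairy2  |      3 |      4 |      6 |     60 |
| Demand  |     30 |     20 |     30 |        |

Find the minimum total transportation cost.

An optimal shipping plan:
  Dairy1->Akron: 20 × €1 = €20
  Dairy2->Akron: 10 × €3 = €30
  Dairy2->Utica: 20 × €4 = €80
  Dairy2->Vail: 30 × €6 = €180
Total = 20 + 30 + 80 + 180 = €310.

310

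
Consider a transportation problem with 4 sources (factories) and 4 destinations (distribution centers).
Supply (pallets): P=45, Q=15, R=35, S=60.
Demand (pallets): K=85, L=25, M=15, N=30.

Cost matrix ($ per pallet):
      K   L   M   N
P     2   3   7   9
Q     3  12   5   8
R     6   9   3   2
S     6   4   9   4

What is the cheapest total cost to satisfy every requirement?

510

An optimal shipping plan:
  P to K: 45 pallets
  Q to K: 15 pallets
  R to M: 15 pallets
  R to N: 20 pallets
  S to K: 25 pallets
  S to L: 25 pallets
  S to N: 10 pallets
Total cost = $510.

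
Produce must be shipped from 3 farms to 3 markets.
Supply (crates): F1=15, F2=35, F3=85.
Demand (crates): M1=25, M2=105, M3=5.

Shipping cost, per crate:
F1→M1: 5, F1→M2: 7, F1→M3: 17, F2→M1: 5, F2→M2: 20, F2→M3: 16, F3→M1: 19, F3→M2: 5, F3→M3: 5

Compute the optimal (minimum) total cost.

835

One minimum-cost allocation:
  F1–M2: 15 × 7 = 105
  F2–M1: 25 × 5 = 125
  F2–M2: 5 × 20 = 100
  F2–M3: 5 × 16 = 80
  F3–M2: 85 × 5 = 425
Total = 105 + 125 + 100 + 80 + 425 = 835.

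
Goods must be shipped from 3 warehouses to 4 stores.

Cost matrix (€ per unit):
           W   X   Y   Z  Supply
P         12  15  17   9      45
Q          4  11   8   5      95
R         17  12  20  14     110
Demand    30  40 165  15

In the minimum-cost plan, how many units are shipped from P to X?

0

The minimum-cost plan:
  P to W: 30 units
  P to Z: 15 units
  Q to Y: 95 units
  R to X: 40 units
  R to Y: 70 units
Total cost = €3135.
The route P→X is not used.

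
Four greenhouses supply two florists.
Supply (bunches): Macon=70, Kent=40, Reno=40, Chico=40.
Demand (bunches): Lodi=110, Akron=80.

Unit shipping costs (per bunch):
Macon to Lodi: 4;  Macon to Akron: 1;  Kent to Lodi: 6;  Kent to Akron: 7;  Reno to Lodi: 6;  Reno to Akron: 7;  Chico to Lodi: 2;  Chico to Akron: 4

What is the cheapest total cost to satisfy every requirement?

640

One minimum-cost allocation:
  Macon→Akron: 70 × 1 = 70
  Kent→Lodi: 40 × 6 = 240
  Reno→Lodi: 30 × 6 = 180
  Reno→Akron: 10 × 7 = 70
  Chico→Lodi: 40 × 2 = 80
Total = 70 + 240 + 180 + 70 + 80 = 640.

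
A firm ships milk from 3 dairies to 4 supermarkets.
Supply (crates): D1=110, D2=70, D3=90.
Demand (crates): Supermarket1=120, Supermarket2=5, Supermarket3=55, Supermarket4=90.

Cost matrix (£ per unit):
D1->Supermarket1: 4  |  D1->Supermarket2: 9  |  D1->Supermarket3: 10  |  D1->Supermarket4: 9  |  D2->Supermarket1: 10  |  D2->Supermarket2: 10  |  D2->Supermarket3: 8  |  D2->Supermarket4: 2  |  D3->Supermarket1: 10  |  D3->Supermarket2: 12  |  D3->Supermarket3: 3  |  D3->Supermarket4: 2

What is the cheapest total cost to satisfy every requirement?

935

An optimal shipping plan:
  D1–Supermarket1: 110 × £4 = £440
  D2–Supermarket1: 10 × £10 = £100
  D2–Supermarket2: 5 × £10 = £50
  D2–Supermarket4: 55 × £2 = £110
  D3–Supermarket3: 55 × £3 = £165
  D3–Supermarket4: 35 × £2 = £70
Total = 440 + 100 + 50 + 110 + 165 + 70 = £935.
(Supply check: D1 ships 110; D2 ships 70; D3 ships 90.)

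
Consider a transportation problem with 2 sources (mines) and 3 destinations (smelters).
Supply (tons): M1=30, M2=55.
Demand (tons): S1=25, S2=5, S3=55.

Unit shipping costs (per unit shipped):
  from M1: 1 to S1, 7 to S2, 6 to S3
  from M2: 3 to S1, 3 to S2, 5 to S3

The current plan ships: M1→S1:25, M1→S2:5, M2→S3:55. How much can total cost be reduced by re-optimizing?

15

Current plan cost = 25·1 + 5·7 + 55·5 = 335.
Optimal plan:
  M1->S1: 25 × 1 = 25
  M1->S3: 5 × 6 = 30
  M2->S2: 5 × 3 = 15
  M2->S3: 50 × 5 = 250
Optimal cost = 320.
Saving = 335 − 320 = 15.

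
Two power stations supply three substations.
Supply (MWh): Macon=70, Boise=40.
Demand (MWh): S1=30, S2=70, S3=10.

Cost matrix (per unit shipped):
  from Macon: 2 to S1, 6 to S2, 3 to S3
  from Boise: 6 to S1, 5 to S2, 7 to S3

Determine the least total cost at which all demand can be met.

470

An optimal shipping plan:
  Macon to S1: 30 × 2 = 60
  Macon to S2: 30 × 6 = 180
  Macon to S3: 10 × 3 = 30
  Boise to S2: 40 × 5 = 200
Total = 60 + 180 + 30 + 200 = 470.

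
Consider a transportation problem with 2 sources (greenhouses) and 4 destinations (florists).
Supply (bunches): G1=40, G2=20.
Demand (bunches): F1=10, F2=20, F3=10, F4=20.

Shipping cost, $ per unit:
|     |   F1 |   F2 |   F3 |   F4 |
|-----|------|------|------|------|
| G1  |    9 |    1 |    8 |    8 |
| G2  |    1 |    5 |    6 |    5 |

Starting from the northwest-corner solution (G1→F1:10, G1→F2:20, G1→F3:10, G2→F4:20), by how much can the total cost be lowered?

Current plan cost = 10·9 + 20·1 + 10·8 + 20·5 = $290.
Optimal plan:
  G1→F2: 20 × $1 = $20
  G1→F3: 10 × $8 = $80
  G1→F4: 10 × $8 = $80
  G2→F1: 10 × $1 = $10
  G2→F4: 10 × $5 = $50
Optimal cost = $240.
Saving = 290 − 240 = $50.

50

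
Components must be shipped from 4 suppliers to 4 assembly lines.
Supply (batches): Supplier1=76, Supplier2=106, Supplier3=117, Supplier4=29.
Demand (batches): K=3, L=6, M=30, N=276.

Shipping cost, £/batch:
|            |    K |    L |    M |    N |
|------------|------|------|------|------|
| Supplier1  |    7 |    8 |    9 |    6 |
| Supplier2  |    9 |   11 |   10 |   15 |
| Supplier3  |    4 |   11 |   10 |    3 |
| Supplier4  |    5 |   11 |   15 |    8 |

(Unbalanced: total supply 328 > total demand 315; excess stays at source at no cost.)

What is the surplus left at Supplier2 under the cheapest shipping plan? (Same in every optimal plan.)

13

Minimum-cost shipments:
  Supplier1→N: 76 batches
  Supplier2→K: 3 batches
  Supplier2→L: 6 batches
  Supplier2→M: 30 batches
  Supplier2→N: 54 batches
  Supplier3→N: 117 batches
  Supplier4→N: 29 batches
Total cost = £2242.
Supplier2 ships 93 of its 106, leaving 13.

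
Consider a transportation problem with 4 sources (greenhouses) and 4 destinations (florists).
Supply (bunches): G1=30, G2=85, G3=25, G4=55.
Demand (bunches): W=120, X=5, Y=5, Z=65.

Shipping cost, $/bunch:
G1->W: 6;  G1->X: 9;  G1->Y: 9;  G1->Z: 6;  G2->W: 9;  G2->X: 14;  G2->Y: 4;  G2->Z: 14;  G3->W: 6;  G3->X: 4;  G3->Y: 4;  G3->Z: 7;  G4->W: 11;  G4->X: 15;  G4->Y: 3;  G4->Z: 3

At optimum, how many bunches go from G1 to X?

The minimum-cost plan:
  G1→W: 20 × $6 = $120
  G1→Z: 10 × $6 = $60
  G2→W: 80 × $9 = $720
  G2→Y: 5 × $4 = $20
  G3→W: 20 × $6 = $120
  G3→X: 5 × $4 = $20
  G4→Z: 55 × $3 = $165
Total cost = $1225.
The route G1→X is not used.

0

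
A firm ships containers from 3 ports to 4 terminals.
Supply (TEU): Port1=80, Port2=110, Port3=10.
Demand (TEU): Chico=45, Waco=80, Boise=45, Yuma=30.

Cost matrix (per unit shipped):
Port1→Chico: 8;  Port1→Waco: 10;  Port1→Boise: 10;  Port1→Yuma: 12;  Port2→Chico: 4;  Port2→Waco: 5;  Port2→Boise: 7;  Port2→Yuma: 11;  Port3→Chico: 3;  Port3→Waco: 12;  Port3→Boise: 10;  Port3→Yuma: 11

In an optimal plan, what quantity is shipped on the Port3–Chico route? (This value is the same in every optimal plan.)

10

The minimum-cost plan:
  Port1→Chico: 5 × 8 = 40
  Port1→Boise: 45 × 10 = 450
  Port1→Yuma: 30 × 12 = 360
  Port2→Chico: 30 × 4 = 120
  Port2→Waco: 80 × 5 = 400
  Port3→Chico: 10 × 3 = 30
Total cost = 1400.
So Port3→Chico carries 10 TEU.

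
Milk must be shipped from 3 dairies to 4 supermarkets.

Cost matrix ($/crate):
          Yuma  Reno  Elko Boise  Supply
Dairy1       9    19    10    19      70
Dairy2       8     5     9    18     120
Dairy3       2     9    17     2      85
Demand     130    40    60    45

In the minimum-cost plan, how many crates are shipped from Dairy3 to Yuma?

40

The minimum-cost plan:
  Dairy1→Yuma: 10 × $9 = $90
  Dairy1→Elko: 60 × $10 = $600
  Dairy2→Yuma: 80 × $8 = $640
  Dairy2→Reno: 40 × $5 = $200
  Dairy3→Yuma: 40 × $2 = $80
  Dairy3→Boise: 45 × $2 = $90
Total cost = $1700.
So Dairy3→Yuma carries 40 crates.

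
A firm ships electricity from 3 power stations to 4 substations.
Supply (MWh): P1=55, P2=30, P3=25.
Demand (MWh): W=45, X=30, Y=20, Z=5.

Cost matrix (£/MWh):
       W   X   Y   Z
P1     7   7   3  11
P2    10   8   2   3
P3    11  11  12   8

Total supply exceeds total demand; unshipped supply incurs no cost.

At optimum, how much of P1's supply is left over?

0

Minimum-cost shipments:
  P1→W: 30 × £7 = £210
  P1→X: 25 × £7 = £175
  P2→X: 5 × £8 = £40
  P2→Y: 20 × £2 = £40
  P2→Z: 5 × £3 = £15
  P3→W: 15 × £11 = £165
Total cost = £645.
P1 ships 55 of its 55, leaving 0.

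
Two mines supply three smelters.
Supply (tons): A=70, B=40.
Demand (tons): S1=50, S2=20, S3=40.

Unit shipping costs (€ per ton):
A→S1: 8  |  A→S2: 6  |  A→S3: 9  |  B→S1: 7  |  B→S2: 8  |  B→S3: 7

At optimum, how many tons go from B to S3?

The minimum-cost plan:
  A->S1: 50 × €8 = €400
  A->S2: 20 × €6 = €120
  B->S3: 40 × €7 = €280
Total cost = €800.
So B→S3 carries 40 tons.

40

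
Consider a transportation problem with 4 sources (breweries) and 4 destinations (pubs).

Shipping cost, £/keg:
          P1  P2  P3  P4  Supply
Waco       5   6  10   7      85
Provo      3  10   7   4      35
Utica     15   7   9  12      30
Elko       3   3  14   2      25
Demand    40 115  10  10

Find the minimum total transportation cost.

905

An optimal shipping plan:
  Waco to P1: 5 × £5 = £25
  Waco to P2: 80 × £6 = £480
  Provo to P1: 35 × £3 = £105
  Utica to P2: 20 × £7 = £140
  Utica to P3: 10 × £9 = £90
  Elko to P2: 15 × £3 = £45
  Elko to P4: 10 × £2 = £20
Total = 25 + 480 + 105 + 140 + 90 + 45 + 20 = £905.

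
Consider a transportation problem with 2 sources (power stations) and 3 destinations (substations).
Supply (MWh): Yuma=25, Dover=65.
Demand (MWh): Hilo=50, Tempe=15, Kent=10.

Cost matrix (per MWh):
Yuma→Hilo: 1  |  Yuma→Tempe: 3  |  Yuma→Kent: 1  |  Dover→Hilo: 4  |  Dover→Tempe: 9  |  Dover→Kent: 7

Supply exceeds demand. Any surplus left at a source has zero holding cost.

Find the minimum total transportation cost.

255

One minimum-cost allocation:
  Yuma to Tempe: 15 × 3 = 45
  Yuma to Kent: 10 × 1 = 10
  Dover to Hilo: 50 × 4 = 200
Total = 45 + 10 + 200 = 255.
(Supply check: Yuma ships 25; Dover ships 50.)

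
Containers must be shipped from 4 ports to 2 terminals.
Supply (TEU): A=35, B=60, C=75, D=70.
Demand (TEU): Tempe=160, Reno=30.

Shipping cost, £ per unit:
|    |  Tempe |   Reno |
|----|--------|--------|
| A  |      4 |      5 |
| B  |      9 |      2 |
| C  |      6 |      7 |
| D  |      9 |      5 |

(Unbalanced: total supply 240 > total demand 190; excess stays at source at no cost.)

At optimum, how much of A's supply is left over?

0

Minimum-cost shipments:
  A–Tempe: 35 TEU
  B–Tempe: 30 TEU
  B–Reno: 30 TEU
  C–Tempe: 75 TEU
  D–Tempe: 20 TEU
Total cost = £1100.
A ships 35 of its 35, leaving 0.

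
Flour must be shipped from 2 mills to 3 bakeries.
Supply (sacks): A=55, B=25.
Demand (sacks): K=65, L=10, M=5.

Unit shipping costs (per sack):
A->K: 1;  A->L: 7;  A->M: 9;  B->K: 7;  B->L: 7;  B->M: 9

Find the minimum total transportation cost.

One minimum-cost allocation:
  A to K: 55 sacks
  B to K: 10 sacks
  B to L: 10 sacks
  B to M: 5 sacks
Total cost = 240.

240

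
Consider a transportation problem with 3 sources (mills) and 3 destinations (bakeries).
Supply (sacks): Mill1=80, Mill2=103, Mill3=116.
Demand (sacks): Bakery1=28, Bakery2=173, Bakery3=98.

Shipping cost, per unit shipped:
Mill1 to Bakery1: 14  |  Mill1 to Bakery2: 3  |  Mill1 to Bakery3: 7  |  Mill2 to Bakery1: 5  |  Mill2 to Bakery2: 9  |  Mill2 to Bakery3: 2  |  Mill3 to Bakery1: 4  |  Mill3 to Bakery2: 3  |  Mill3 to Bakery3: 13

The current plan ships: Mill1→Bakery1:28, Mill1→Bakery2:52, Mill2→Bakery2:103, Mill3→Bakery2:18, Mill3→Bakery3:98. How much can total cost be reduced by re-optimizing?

1971

Current plan cost = 28·14 + 52·3 + 103·9 + 18·3 + 98·13 = 2803.
Optimal plan:
  Mill1–Bakery2: 80 × 3 = 240
  Mill2–Bakery1: 5 × 5 = 25
  Mill2–Bakery3: 98 × 2 = 196
  Mill3–Bakery1: 23 × 4 = 92
  Mill3–Bakery2: 93 × 3 = 279
Optimal cost = 832.
Saving = 2803 − 832 = 1971.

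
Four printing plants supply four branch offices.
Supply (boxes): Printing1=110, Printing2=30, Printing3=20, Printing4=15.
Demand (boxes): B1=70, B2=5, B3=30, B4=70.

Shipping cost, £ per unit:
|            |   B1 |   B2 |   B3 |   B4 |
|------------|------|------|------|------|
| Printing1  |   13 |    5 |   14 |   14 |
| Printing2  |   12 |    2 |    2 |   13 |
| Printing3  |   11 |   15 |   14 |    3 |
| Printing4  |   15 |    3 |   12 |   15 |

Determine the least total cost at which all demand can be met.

One minimum-cost allocation:
  Printing1–B1: 70 boxes
  Printing1–B4: 40 boxes
  Printing2–B3: 30 boxes
  Printing3–B4: 20 boxes
  Printing4–B2: 5 boxes
  Printing4–B4: 10 boxes
Total cost = £1755.

1755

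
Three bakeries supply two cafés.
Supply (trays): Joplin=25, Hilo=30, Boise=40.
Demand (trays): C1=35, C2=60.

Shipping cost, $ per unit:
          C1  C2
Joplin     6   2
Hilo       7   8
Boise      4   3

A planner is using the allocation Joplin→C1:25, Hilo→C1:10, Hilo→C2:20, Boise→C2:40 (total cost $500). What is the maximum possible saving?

Current plan cost = 25·6 + 10·7 + 20·8 + 40·3 = $500.
Optimal plan:
  Joplin to C2: 25 × $2 = $50
  Hilo to C1: 30 × $7 = $210
  Boise to C1: 5 × $4 = $20
  Boise to C2: 35 × $3 = $105
Optimal cost = $385.
Saving = 500 − 385 = $115.

115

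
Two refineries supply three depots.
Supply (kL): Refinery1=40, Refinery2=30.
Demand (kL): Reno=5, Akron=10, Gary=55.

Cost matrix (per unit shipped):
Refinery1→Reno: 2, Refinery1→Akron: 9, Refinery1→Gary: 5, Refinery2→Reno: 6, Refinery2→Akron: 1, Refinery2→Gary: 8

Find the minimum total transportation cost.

A cheapest plan:
  Refinery1–Reno: 5 kL
  Refinery1–Gary: 35 kL
  Refinery2–Akron: 10 kL
  Refinery2–Gary: 20 kL
Total cost = 355.

355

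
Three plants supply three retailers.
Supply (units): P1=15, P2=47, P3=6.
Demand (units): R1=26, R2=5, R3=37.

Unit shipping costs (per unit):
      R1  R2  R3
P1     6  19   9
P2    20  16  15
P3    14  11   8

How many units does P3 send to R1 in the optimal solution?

0

Optimal shipments:
  P1->R1: 15 × 6 = 90
  P2->R1: 11 × 20 = 220
  P2->R2: 5 × 16 = 80
  P2->R3: 31 × 15 = 465
  P3->R3: 6 × 8 = 48
Total cost = 903.
The route P3→R1 is not used.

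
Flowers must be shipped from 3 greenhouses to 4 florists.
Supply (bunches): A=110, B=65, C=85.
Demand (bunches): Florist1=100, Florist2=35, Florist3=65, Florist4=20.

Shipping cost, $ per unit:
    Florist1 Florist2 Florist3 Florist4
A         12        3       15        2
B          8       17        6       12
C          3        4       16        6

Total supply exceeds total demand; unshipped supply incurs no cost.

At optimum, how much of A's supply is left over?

40

Minimum-cost shipments:
  A–Florist1: 15 × $12 = $180
  A–Florist2: 35 × $3 = $105
  A–Florist4: 20 × $2 = $40
  B–Florist3: 65 × $6 = $390
  C–Florist1: 85 × $3 = $255
Total cost = $970.
A ships 70 of its 110, leaving 40.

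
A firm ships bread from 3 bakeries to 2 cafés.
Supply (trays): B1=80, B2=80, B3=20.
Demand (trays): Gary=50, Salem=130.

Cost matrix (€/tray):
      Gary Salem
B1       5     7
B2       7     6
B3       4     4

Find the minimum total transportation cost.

1020

An optimal shipping plan:
  B1->Gary: 50 trays
  B1->Salem: 30 trays
  B2->Salem: 80 trays
  B3->Salem: 20 trays
Total cost = €1020.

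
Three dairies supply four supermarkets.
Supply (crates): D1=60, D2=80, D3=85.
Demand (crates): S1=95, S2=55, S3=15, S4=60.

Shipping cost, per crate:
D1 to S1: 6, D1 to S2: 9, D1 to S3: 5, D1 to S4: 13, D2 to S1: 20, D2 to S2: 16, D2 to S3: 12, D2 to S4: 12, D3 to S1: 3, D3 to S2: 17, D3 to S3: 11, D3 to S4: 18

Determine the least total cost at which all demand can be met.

1745

Optimal allocation:
  D1 to S1: 10 crates
  D1 to S2: 50 crates
  D2 to S2: 5 crates
  D2 to S3: 15 crates
  D2 to S4: 60 crates
  D3 to S1: 85 crates
Total cost = 1745.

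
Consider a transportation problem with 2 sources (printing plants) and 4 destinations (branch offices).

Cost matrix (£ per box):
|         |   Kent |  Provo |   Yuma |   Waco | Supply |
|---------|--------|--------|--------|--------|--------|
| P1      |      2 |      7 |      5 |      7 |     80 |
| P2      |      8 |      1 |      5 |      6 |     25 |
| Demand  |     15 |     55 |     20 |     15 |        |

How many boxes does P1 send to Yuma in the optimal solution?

20

Optimal shipments:
  P1→Kent: 15 boxes
  P1→Provo: 30 boxes
  P1→Yuma: 20 boxes
  P1→Waco: 15 boxes
  P2→Provo: 25 boxes
Total cost = £470.
So P1→Yuma carries 20 boxes.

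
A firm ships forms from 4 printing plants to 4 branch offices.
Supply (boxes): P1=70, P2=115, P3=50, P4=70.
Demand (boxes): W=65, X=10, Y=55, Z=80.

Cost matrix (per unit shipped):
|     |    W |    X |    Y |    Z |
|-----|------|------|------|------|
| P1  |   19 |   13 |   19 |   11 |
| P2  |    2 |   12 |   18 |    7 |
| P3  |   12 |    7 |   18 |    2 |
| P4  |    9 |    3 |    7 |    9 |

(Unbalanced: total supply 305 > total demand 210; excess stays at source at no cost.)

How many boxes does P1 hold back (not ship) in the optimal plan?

70

Minimum-cost shipments:
  P2→W: 65 boxes
  P2→Z: 30 boxes
  P3→Z: 50 boxes
  P4→X: 10 boxes
  P4→Y: 55 boxes
Total cost = 855.
P1 ships 0 of its 70, leaving 70.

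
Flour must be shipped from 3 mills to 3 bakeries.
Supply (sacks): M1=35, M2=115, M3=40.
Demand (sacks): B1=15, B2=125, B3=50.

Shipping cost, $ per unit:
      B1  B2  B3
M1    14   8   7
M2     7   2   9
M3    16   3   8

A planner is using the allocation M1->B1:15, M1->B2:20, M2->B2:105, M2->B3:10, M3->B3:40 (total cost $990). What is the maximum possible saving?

245

Current plan cost = 15·14 + 20·8 + 105·2 + 10·9 + 40·8 = $990.
Optimal plan:
  M1 to B3: 35 × $7 = $245
  M2 to B1: 15 × $7 = $105
  M2 to B2: 100 × $2 = $200
  M3 to B2: 25 × $3 = $75
  M3 to B3: 15 × $8 = $120
Optimal cost = $745.
Saving = 990 − 745 = $245.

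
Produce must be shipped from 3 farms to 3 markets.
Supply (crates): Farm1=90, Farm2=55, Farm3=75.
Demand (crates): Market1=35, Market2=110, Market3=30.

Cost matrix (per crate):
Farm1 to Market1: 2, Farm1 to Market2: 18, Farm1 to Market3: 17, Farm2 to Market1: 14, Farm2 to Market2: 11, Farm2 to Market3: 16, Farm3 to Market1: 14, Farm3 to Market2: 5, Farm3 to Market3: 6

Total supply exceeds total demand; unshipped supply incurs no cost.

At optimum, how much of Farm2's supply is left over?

0

Minimum-cost shipments:
  Farm1->Market1: 35 crates
  Farm1->Market3: 10 crates
  Farm2->Market2: 55 crates
  Farm3->Market2: 55 crates
  Farm3->Market3: 20 crates
Total cost = 1240.
Farm2 ships 55 of its 55, leaving 0.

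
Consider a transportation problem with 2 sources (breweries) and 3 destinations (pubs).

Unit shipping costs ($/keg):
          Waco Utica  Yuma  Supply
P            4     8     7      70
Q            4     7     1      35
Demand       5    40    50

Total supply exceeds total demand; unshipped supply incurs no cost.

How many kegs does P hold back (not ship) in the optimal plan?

An optimal plan:
  P–Waco: 5 × $4 = $20
  P–Utica: 40 × $8 = $320
  P–Yuma: 15 × $7 = $105
  Q–Yuma: 35 × $1 = $35
Total cost = $480.
P ships 60 of its 70, leaving 10.

10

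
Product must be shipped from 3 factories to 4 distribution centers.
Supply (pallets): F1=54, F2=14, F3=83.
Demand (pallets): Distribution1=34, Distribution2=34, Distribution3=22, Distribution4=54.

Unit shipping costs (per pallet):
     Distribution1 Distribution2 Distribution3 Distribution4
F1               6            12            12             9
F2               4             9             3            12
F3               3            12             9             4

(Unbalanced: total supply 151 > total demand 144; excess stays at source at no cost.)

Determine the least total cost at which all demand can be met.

An optimal shipping plan:
  F1->Distribution1: 5 × 6 = 30
  F1->Distribution2: 34 × 12 = 408
  F1->Distribution3: 8 × 12 = 96
  F2->Distribution3: 14 × 3 = 42
  F3->Distribution1: 29 × 3 = 87
  F3->Distribution4: 54 × 4 = 216
Total = 30 + 408 + 96 + 42 + 87 + 216 = 879.

879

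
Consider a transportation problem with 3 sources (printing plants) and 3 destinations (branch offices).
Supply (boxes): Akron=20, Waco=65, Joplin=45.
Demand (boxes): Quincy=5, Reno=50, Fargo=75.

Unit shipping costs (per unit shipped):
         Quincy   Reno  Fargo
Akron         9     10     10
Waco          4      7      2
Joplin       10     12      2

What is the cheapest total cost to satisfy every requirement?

580

A cheapest plan:
  Akron→Reno: 20 × 10 = 200
  Waco→Quincy: 5 × 4 = 20
  Waco→Reno: 30 × 7 = 210
  Waco→Fargo: 30 × 2 = 60
  Joplin→Fargo: 45 × 2 = 90
Total = 200 + 20 + 210 + 60 + 90 = 580.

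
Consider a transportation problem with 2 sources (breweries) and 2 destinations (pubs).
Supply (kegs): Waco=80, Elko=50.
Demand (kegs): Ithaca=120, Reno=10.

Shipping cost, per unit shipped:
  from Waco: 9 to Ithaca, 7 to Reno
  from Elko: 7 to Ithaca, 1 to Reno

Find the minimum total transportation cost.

One minimum-cost allocation:
  Waco to Ithaca: 80 kegs
  Elko to Ithaca: 40 kegs
  Elko to Reno: 10 kegs
Total cost = 1010.

1010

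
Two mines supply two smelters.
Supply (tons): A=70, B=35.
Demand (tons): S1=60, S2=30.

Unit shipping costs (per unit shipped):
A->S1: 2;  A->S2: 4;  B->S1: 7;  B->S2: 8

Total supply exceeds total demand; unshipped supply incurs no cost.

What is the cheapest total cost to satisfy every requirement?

Optimal allocation:
  A to S1: 60 tons
  A to S2: 10 tons
  B to S2: 20 tons
Total cost = 320.

320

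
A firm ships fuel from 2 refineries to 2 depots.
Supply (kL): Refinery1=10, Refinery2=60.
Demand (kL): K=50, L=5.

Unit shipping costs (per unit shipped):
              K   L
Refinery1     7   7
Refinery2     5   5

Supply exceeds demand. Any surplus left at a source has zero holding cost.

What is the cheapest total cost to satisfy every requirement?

275

Optimal allocation:
  Refinery2 to K: 50 × 5 = 250
  Refinery2 to L: 5 × 5 = 25
Total = 250 + 25 = 275.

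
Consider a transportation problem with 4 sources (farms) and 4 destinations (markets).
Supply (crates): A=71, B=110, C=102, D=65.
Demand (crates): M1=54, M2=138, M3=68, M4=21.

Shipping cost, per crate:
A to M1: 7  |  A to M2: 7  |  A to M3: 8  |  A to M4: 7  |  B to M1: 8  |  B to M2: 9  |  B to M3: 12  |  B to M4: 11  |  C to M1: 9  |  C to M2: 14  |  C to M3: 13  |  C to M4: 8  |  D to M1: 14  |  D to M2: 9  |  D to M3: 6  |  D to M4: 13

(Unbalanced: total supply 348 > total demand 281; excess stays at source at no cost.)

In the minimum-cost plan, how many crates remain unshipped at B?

0

An optimal plan:
  A–M2: 68 × 7 = 476
  A–M3: 3 × 8 = 24
  B–M1: 40 × 8 = 320
  B–M2: 70 × 9 = 630
  C–M1: 14 × 9 = 126
  C–M4: 21 × 8 = 168
  D–M3: 65 × 6 = 390
Total cost = 2134.
B ships 110 of its 110, leaving 0.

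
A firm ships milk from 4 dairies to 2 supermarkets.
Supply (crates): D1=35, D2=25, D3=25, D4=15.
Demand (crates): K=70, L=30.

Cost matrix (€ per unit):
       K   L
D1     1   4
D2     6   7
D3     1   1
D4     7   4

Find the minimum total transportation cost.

270

A cheapest plan:
  D1–K: 35 crates
  D2–K: 25 crates
  D3–K: 10 crates
  D3–L: 15 crates
  D4–L: 15 crates
Total cost = €270.
(Supply check: D1 ships 35; D2 ships 25; D3 ships 25; D4 ships 15.)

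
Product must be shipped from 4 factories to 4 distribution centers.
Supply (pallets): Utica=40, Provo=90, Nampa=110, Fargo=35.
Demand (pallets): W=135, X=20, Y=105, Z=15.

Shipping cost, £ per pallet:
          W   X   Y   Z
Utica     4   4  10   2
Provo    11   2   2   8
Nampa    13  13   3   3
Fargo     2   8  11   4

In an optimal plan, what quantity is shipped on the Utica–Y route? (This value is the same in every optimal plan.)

0

Optimal shipments:
  Utica to W: 40 × £4 = £160
  Provo to W: 60 × £11 = £660
  Provo to X: 20 × £2 = £40
  Provo to Y: 10 × £2 = £20
  Nampa to Y: 95 × £3 = £285
  Nampa to Z: 15 × £3 = £45
  Fargo to W: 35 × £2 = £70
Total cost = £1280.
The route Utica→Y is not used.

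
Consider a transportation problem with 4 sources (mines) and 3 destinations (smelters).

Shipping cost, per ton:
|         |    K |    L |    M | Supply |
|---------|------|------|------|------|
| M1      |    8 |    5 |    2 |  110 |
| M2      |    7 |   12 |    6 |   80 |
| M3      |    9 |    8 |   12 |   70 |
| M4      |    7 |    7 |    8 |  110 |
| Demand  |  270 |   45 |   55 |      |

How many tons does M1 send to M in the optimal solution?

55

The minimum-cost plan:
  M1 to K: 10 × 8 = 80
  M1 to L: 45 × 5 = 225
  M1 to M: 55 × 2 = 110
  M2 to K: 80 × 7 = 560
  M3 to K: 70 × 9 = 630
  M4 to K: 110 × 7 = 770
Total cost = 2375.
So M1→M carries 55 tons.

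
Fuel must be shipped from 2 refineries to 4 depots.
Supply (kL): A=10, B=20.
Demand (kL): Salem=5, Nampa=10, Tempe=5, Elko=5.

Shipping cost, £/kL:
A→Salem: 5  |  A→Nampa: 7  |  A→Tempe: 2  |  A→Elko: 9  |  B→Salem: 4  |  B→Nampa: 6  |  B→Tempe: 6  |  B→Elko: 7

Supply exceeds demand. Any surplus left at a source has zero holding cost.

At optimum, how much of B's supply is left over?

0

An optimal plan:
  A to Tempe: 5 × £2 = £10
  B to Salem: 5 × £4 = £20
  B to Nampa: 10 × £6 = £60
  B to Elko: 5 × £7 = £35
Total cost = £125.
B ships 20 of its 20, leaving 0.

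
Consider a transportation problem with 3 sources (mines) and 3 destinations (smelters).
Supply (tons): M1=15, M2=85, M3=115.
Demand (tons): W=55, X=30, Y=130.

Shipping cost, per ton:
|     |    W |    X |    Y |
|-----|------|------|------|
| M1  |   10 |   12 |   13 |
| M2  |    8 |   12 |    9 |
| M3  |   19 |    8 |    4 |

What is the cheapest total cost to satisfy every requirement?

Optimal allocation:
  M1->X: 15 tons
  M2->W: 55 tons
  M2->X: 15 tons
  M2->Y: 15 tons
  M3->Y: 115 tons
Total cost = 1395.

1395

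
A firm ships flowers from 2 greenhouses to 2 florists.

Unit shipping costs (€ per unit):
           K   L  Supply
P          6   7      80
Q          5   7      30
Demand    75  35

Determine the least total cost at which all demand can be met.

665

An optimal shipping plan:
  P->K: 45 × €6 = €270
  P->L: 35 × €7 = €245
  Q->K: 30 × €5 = €150
Total = 270 + 245 + 150 = €665.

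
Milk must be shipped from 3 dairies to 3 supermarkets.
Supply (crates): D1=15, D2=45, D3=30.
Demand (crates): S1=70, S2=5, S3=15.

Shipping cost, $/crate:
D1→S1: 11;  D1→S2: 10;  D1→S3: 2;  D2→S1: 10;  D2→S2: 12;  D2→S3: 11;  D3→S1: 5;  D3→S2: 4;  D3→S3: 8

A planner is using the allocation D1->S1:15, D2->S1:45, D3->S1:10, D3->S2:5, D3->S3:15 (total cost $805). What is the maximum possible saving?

180

Current plan cost = 15·11 + 45·10 + 10·5 + 5·4 + 15·8 = $805.
Optimal plan:
  D1→S3: 15 crates
  D2→S1: 45 crates
  D3→S1: 25 crates
  D3→S2: 5 crates
Optimal cost = $625.
Saving = 805 − 625 = $180.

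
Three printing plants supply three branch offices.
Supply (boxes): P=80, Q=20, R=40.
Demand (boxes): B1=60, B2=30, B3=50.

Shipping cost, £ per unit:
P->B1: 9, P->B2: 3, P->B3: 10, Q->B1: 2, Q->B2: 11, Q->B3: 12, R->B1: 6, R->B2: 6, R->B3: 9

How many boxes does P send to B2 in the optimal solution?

30

Optimal shipments:
  P->B2: 30 × £3 = £90
  P->B3: 50 × £10 = £500
  Q->B1: 20 × £2 = £40
  R->B1: 40 × £6 = £240
Total cost = £870.
So P→B2 carries 30 boxes.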